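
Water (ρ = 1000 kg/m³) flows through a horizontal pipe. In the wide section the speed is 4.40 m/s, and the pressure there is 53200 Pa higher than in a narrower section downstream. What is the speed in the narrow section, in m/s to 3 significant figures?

Horizontal Bernoulli: P₁ + ½ρv₁² = P₂ + ½ρv₂², so v₂² = v₁² + 2(P₁ − P₂)/ρ.
v₂ = √(4.40² + 2·53200/1000) = √(19.4 + 106) = 11.2 m/s.

v₂ ≈ 11.2 m/s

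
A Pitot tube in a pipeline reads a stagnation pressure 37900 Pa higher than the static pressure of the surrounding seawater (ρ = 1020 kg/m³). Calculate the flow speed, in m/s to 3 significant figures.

Bernoulli between the free stream and the stagnation point: ½ρv² = P_stag − P_static.
v = √(2ΔP/ρ) = √(2·37900/1020) = 8.62 m/s.

v = 8.62 m/s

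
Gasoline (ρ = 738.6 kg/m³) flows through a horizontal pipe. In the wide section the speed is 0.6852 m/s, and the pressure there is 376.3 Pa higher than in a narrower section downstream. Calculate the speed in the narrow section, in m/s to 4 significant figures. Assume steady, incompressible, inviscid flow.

v₂ ≈ 1.220 m/s

With h₁ = h₂, rearranging Bernoulli gives v₂ = √(v₁² + 2ΔP/ρ).
v₂ = √(0.6852² + 2·376.3/738.6) = √(0.4695 + 1.019) = 1.220 m/s.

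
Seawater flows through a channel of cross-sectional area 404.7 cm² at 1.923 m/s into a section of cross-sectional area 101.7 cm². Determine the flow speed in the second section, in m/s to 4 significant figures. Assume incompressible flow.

The volume flow rate is constant, so v₂ = (A₁/A₂)v₁ = (404.7/101.7)·1.923 = 7.652 m/s.

v₂ = 7.652 m/s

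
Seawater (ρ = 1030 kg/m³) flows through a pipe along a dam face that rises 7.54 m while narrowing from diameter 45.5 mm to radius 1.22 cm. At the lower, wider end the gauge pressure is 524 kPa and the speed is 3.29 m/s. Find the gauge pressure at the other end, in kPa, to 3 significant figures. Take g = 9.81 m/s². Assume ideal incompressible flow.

386 kPa

Mass conservation (A₁v₁ = A₂v₂) gives v₂ = 3.29 × 16.3/4.68 = 11.4 m/s.
Energy conservation along the streamline gives P₂ = P₁ − ½ρ(v₂² − v₁²) − ρg(h₂ − h₁).
P₂ = 524000 + ½·1030·(3.29² − 11.4²) − 1030·9.81·(+7.54) = 524000 + (-61800) − (76200) = 386000 Pa.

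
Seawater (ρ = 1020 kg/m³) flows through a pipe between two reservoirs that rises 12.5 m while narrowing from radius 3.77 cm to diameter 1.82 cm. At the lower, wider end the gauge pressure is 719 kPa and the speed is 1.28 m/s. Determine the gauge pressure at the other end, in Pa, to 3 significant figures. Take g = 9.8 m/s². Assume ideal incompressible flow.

349000 Pa

The volume flow rate is constant, so v₂ = (A₁/A₂)v₁ = (44.7/2.60)·1.28 = 22.0 m/s.
Energy conservation along the streamline gives P₂ = P₁ − ½ρ(v₂² − v₁²) − ρg(h₂ − h₁).
P₂ = 719000 + ½·1020·(1.28² − 22.0²) − 1020·9.8·(+12.5) = 719000 + (-245000) − (125000) = 349000 Pa.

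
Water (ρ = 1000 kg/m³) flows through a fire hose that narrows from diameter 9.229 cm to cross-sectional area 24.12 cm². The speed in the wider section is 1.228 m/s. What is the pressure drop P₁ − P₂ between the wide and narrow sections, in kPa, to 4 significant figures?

ΔP = 5.046 kPa

The volume flow rate is constant, so v₂ = (A₁/A₂)v₁ = (66.90/24.12)·1.228 = 3.406 m/s.
Bernoulli (h₁ = h₂): P₁ − P₂ = ½ρ(v₂² − v₁²).
P₁ − P₂ = ½·1000·(3.406² − 1.228²) = ½·1000·10.09 = 5046 Pa.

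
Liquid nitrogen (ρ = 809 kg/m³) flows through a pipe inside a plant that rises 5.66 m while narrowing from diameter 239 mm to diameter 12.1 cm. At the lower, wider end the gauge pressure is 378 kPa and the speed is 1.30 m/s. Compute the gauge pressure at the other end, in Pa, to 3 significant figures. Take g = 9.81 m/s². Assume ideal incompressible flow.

P₂ ≈ 323000 Pa

By continuity, v₂ = v₁·A₁/A₂ = 1.30·(449/115) = 5.07 m/s.
Applying Bernoulli between the two ends and solving for P₂: P₂ = P₁ + ½ρ(v₁² − v₂²) − ρgΔh.
P₂ = 378000 + ½·809·(1.30² − 5.07²) − 809·9.81·(+5.66) = 378000 + (-9720) − (44900) = 323000 Pa.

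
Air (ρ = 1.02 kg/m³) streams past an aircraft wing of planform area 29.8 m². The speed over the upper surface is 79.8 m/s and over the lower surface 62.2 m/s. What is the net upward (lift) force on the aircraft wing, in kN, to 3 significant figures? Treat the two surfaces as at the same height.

From P + ½ρv² = const at equal height, P_low − P_up = ½ρ(v_up² − v_low²).
ΔP = ½·1.02·(79.8² − 62.2²) = 1270 Pa.
Lift = ΔP · A = 1270 × 29.8 = 38000 N.

F ≈ 38.0 kN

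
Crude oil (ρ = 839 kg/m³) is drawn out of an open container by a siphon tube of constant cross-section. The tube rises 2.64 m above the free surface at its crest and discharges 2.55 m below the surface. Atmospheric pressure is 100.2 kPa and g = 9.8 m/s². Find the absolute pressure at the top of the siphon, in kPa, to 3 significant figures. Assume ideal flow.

Bernoulli surface→outlet gives ½v² = g·h_out, so v = √(2·9.8·2.55) = 7.07 m/s.
The bore is uniform, so the speed at the crest is the same v. Bernoulli surface→crest: P_atm = P_top + ½ρv² + ρg·h_top.
P_top = 100200 − ½·839·7.07² − 839·9.8·2.64 = 57500 Pa.

P_top ≈ 57.5 kPa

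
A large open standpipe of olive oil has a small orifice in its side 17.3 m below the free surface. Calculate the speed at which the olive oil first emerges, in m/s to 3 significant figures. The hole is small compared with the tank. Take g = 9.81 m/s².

v = 18.4 m/s

Bernoulli from surface to hole (P equal, v_surface ≈ 0): v = √(2gh) = √(2×9.81×17.3) = 18.4 m/s.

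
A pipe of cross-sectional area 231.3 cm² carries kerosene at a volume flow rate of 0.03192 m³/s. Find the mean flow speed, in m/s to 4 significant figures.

Q = 0.03192 m³/s = 0.03192 m³/s.
v = Q/A = 0.03192 / 0.02313 = 1.380 m/s.

1.380 m/s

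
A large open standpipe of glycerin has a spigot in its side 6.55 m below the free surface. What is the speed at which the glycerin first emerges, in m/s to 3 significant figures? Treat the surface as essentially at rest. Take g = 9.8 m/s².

Bernoulli from surface to hole (P equal, v_surface ≈ 0): v = √(2gh) = √(2×9.8×6.55) = 11.3 m/s.

v ≈ 11.3 m/s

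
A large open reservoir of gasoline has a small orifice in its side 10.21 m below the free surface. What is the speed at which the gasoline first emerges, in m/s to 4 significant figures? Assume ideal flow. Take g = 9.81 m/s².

With the surface at rest and both surface and jet at atmospheric pressure, Bernoulli gives ρg h = ½ρv², so v = √(2gh) = √(2·9.81·10.21) = 14.15 m/s.

v = 14.15 m/s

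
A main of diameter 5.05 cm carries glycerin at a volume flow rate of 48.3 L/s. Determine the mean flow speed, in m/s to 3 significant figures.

Q = 48.3 L/s = 0.0483 m³/s.
v = Q/A = 0.0483 / 0.00200 = 24.1 m/s.

v = 24.1 m/s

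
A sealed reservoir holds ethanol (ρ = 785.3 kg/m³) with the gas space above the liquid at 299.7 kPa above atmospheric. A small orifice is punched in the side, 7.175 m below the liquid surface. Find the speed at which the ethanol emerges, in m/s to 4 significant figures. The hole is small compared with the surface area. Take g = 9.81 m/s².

30.07 m/s

Take point 1 at the surface (v₁ ≈ 0) and point 2 at the hole (at atmospheric pressure). Bernoulli: P₁ + ρg h = P_atm + ½ρv₂².
With P₁ − P_atm = 299700 Pa, v₂ = √(2gh + 2ΔP/ρ) = √(2·9.81·7.175 + 2·299700/785.3) = 30.07 m/s.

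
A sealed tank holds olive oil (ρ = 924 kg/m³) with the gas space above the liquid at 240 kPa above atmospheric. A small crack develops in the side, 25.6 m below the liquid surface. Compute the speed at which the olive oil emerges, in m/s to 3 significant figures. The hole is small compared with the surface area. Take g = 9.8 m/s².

v ≈ 32.0 m/s

Take point 1 at the surface (v₁ ≈ 0) and point 2 at the hole (at atmospheric pressure). Bernoulli: P₁ + ρg h = P_atm + ½ρv₂².
With P₁ − P_atm = 240000 Pa, v₂ = √(2gh + 2ΔP/ρ) = √(2·9.8·25.6 + 2·240000/924) = 32.0 m/s.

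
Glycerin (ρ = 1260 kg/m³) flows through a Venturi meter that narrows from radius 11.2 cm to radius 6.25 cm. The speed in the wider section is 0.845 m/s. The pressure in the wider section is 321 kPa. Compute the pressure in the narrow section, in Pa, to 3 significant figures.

Continuity gives A₁v₁ = A₂v₂, so v₂ = (394 cm²)/(123 cm²) × 0.845 m/s = 2.71 m/s.
Along the horizontal streamline, P + ½ρv² is constant.
P₂ = P₁ − ½ρ(v₂² − v₁²) = 321000 − ½·1260·(2.71² − 0.845²) = 321000 − 4190 = 317000 Pa.

P₂ ≈ 317000 Pa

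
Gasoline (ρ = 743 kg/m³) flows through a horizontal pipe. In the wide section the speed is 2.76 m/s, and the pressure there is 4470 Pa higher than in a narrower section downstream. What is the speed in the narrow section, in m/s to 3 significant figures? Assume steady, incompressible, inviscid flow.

v₂ ≈ 4.43 m/s

Along the level pipe P + ½ρv² is conserved, hence v₂² = v₁² + 2(P₁ − P₂)/ρ.
v₂ = √(2.76² + 2·4470/743) = √(7.62 + 12.0) = 4.43 m/s.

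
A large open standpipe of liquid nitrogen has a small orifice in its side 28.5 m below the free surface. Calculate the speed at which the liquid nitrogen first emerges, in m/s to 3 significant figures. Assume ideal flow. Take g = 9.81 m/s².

Torricelli's result v = √(2gh) gives v = √(2·9.81·28.5) = 23.6 m/s.

v = 23.6 m/s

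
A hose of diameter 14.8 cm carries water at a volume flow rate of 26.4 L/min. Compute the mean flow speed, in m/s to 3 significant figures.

0.0256 m/s

Q = 26.4 L/min = 0.000440 m³/s.
v = Q/A = 0.000440 / 0.0172 = 0.0256 m/s.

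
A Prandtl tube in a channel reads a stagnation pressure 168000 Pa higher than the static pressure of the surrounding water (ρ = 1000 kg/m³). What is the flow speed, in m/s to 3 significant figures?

At the stagnation point the flow is brought to rest, so Bernoulli gives P_stag − P_static = ½ρv².
v = √(2ΔP/ρ) = √(2·168000/1000) = 18.3 m/s.

v = 18.3 m/s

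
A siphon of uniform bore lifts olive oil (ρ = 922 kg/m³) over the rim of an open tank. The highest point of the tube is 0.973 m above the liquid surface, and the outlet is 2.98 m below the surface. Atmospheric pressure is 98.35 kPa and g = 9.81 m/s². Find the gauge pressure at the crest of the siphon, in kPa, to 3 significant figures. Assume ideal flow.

The outlet speed comes from Torricelli: v = √(2g·2.98) = 7.65 m/s.
With constant cross-section the crest speed equals v; applying Bernoulli from the surface up to the crest, P_top = P_atm − ½ρv² − ρg·h_top.
P_top = 98350 − ½·922·7.65² − 922·9.81·0.973 = 62600 Pa. So P_gauge = P_top − P_atm = -35800 Pa.

P_gauge = -35.8 kPa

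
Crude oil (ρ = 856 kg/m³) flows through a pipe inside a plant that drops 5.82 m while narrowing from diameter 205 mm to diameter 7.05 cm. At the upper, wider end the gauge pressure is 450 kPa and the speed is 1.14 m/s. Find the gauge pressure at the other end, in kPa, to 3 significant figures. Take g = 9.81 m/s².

Mass conservation (A₁v₁ = A₂v₂) gives v₂ = 1.14 × 330/39.0 = 9.64 m/s.
Applying Bernoulli between the two ends and solving for P₂: P₂ = P₁ + ½ρ(v₁² − v₂²) − ρgΔh.
P₂ = 450000 + ½·856·(1.14² − 9.64²) − 856·9.81·(−5.82) = 450000 + (-39200) − (-48900) = 460000 Pa.

460 kPa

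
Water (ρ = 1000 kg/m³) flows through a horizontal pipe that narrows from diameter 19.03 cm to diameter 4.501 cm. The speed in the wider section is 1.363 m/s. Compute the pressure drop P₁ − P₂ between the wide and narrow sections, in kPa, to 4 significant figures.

ΔP ≈ 295.9 kPa

The volume flow rate is constant, so v₂ = (A₁/A₂)v₁ = (284.4/15.91)·1.363 = 24.36 m/s.
With no height change, Bernoulli's equation is P₁ + ½ρv₁² = P₂ + ½ρv₂².
P₁ − P₂ = ½·1000·(24.36² − 1.363²) = ½·1000·591.8 = 295900 Pa.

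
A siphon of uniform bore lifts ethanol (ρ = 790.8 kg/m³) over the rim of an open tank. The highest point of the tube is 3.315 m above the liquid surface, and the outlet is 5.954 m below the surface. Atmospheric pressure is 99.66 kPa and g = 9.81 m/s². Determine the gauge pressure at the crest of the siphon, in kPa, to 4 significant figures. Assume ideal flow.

P_gauge ≈ -71.91 kPa

Bernoulli surface→outlet gives ½v² = g·h_out, so v = √(2·9.81·5.954) = 10.81 m/s.
The bore is uniform, so the speed at the crest is the same v. Bernoulli surface→crest: P_atm = P_top + ½ρv² + ρg·h_top.
P_top = 99660 − ½·790.8·10.81² − 790.8·9.81·3.315 = 27750 Pa. So P_gauge = P_top − P_atm = -71910 Pa.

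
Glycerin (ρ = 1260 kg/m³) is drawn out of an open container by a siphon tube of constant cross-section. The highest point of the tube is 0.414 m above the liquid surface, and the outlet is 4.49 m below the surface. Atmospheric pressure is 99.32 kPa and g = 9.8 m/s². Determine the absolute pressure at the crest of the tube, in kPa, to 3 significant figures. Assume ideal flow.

From the surface to the outlet (both open to atmosphere, surface at rest): v = √(2g·h_out) = √(2·9.8·4.49) = 9.38 m/s.
With constant cross-section the crest speed equals v; applying Bernoulli from the surface up to the crest, P_top = P_atm − ½ρv² − ρg·h_top.
P_top = 99320 − ½·1260·9.38² − 1260·9.8·0.414 = 38800 Pa.

38.8 kPa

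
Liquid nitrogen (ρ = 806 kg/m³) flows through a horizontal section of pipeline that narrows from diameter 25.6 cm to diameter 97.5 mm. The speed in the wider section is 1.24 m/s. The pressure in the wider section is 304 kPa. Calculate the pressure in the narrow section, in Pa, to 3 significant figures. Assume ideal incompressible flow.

By continuity, v₂ = v₁·A₁/A₂ = 1.24·(515/74.7) = 8.55 m/s.
Bernoulli (h₁ = h₂): P₁ − P₂ = ½ρ(v₂² − v₁²).
P₂ = P₁ − ½ρ(v₂² − v₁²) = 304000 − ½·806·(8.55² − 1.24²) = 304000 − 28800 = 275000 Pa.

P₂ ≈ 275000 Pa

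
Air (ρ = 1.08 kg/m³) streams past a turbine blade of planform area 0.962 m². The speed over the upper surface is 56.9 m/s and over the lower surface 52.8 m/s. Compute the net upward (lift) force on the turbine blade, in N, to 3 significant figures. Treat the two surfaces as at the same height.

F = 234 N

From P + ½ρv² = const at equal height, P_low − P_up = ½ρ(v_up² − v_low²).
ΔP = ½·1.08·(56.9² − 52.8²) = 243 Pa.
Lift = ΔP · A = 243 × 0.962 = 234 N.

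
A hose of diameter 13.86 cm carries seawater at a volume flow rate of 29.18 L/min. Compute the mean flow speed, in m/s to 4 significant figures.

v = 0.03223 m/s

Q = 29.18 L/min = 0.0004863 m³/s.
v = Q/A = 0.0004863 / 0.01509 = 0.03223 m/s.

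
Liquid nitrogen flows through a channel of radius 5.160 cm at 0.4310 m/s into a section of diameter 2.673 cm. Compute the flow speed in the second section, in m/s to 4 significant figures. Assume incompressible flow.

v₂ ≈ 6.424 m/s

Mass conservation (A₁v₁ = A₂v₂) gives v₂ = 0.4310 × 83.65/5.612 = 6.424 m/s.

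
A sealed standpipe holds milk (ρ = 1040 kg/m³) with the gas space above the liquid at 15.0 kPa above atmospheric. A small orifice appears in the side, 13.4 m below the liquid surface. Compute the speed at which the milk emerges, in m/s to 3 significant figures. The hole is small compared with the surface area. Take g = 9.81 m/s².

v ≈ 17.1 m/s

Take point 1 at the surface (v₁ ≈ 0) and point 2 at the hole (at atmospheric pressure). Bernoulli: P₁ + ρg h = P_atm + ½ρv₂².
With P₁ − P_atm = 15000 Pa, v₂ = √(2gh + 2ΔP/ρ) = √(2·9.81·13.4 + 2·15000/1040) = 17.1 m/s.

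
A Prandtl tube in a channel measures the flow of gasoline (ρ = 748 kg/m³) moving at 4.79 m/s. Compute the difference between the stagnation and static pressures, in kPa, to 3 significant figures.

At the stagnation point the flow is brought to rest, so Bernoulli gives P_stag − P_static = ½ρv².
ΔP = ½·748·4.79² = 8580 Pa.

ΔP = 8.58 kPa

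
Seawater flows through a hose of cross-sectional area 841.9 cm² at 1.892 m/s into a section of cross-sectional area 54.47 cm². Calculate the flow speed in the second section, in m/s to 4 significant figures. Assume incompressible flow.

The volume flow rate is constant, so v₂ = (A₁/A₂)v₁ = (841.9/54.47)·1.892 = 29.24 m/s.

29.24 m/s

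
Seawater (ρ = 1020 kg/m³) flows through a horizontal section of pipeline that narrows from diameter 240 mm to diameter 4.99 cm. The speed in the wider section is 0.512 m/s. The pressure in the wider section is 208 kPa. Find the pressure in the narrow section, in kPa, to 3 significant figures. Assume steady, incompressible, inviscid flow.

Continuity gives A₁v₁ = A₂v₂, so v₂ = (452 cm²)/(19.6 cm²) × 0.512 m/s = 11.8 m/s.
With no height change, Bernoulli's equation is P₁ + ½ρv₁² = P₂ + ½ρv₂².
P₂ = P₁ − ½ρ(v₂² − v₁²) = 208000 − ½·1020·(11.8² − 0.512²) = 208000 − 71400 = 137000 Pa.

137 kPa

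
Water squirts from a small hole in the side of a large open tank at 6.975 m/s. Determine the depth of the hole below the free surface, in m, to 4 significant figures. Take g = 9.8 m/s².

Torricelli: v = √(2gh), so h = v²/(2g).
h = 6.975²/(2·9.8) = 48.65/19.60 = 2.482 m.

2.482 m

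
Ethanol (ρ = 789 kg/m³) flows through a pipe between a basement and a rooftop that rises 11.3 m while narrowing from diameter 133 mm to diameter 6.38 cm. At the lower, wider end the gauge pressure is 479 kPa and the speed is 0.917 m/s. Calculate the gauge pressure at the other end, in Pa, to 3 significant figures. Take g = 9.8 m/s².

By continuity, v₂ = v₁·A₁/A₂ = 0.917·(139/32.0) = 3.99 m/s.
Energy conservation along the streamline gives P₂ = P₁ − ½ρ(v₂² − v₁²) − ρg(h₂ − h₁).
P₂ = 479000 + ½·789·(0.917² − 3.99²) − 789·9.8·(+11.3) = 479000 + (-5930) − (87400) = 386000 Pa.

386000 Pa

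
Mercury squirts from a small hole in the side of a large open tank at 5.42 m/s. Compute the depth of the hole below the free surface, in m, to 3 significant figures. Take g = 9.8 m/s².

Inverting v = √(2gh) gives h = v² / 2g.
h = 5.42²/(2·9.8) = 29.4/19.60 = 1.50 m.

1.50 m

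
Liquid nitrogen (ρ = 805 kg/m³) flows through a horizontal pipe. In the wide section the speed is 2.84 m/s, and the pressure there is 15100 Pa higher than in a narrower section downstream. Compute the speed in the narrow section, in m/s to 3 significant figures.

6.75 m/s

Horizontal Bernoulli: P₁ + ½ρv₁² = P₂ + ½ρv₂², so v₂² = v₁² + 2(P₁ − P₂)/ρ.
v₂ = √(2.84² + 2·15100/805) = √(8.07 + 37.5) = 6.75 m/s.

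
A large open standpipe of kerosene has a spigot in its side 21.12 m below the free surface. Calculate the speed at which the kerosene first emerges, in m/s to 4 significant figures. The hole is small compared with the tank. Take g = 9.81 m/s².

Torricelli's result v = √(2gh) gives v = √(2·9.81·21.12) = 20.36 m/s.

v = 20.36 m/s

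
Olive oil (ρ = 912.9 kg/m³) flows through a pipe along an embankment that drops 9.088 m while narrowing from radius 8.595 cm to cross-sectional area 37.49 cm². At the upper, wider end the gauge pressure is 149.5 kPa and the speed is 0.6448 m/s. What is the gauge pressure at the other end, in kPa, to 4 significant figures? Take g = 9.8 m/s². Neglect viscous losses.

By continuity, v₂ = v₁·A₁/A₂ = 0.6448·(232.1/37.49) = 3.992 m/s.
Bernoulli: P₁ + ½ρv₁² + ρg h₁ = P₂ + ½ρv₂² + ρg h₂, so P₂ = P₁ + ½ρ(v₁² − v₂²) − ρg(h₂ − h₁).
P₂ = 149500 + ½·912.9·(0.6448² − 3.992²) − 912.9·9.8·(−9.088) = 149500 + (-7083) − (-81310) = 223700 Pa.

223.7 kPa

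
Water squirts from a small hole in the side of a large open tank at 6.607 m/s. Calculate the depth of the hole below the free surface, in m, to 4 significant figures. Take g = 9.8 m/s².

2.227 m

Torricelli: v = √(2gh), so h = v²/(2g).
h = 6.607²/(2·9.8) = 43.65/19.60 = 2.227 m.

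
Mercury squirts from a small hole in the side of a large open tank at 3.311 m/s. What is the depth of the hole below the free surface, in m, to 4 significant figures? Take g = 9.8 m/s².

h ≈ 0.5593 m

For a small hole in a large open tank, ½v² = gh, giving h = v²/(2g).
h = 3.311²/(2·9.8) = 10.96/19.60 = 0.5593 m.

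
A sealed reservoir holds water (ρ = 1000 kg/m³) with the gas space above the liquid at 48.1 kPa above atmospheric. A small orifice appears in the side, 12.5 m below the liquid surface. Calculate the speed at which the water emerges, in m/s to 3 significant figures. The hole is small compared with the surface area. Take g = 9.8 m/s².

Take point 1 at the surface (v₁ ≈ 0) and point 2 at the hole (at atmospheric pressure). Bernoulli: P₁ + ρg h = P_atm + ½ρv₂².
With P₁ − P_atm = 48100 Pa, v₂ = √(2gh + 2ΔP/ρ) = √(2·9.8·12.5 + 2·48100/1000) = 18.5 m/s.

v = 18.5 m/s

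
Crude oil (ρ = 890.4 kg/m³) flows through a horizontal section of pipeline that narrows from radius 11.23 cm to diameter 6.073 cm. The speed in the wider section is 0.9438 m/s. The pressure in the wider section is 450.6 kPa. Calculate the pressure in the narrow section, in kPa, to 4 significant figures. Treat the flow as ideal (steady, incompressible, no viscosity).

Continuity gives A₁v₁ = A₂v₂, so v₂ = (396.2 cm²)/(28.97 cm²) × 0.9438 m/s = 12.91 m/s.
Bernoulli (h₁ = h₂): P₁ − P₂ = ½ρ(v₂² − v₁²).
P₂ = P₁ − ½ρ(v₂² − v₁²) = 450600 − ½·890.4·(12.91² − 0.9438²) = 450600 − 73790 = 376800 Pa.

376.8 kPa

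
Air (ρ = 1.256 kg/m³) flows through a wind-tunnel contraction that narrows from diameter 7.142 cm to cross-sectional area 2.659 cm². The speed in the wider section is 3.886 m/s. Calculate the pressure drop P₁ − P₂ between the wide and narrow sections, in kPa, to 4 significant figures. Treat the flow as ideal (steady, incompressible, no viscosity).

Mass conservation (A₁v₁ = A₂v₂) gives v₂ = 3.886 × 40.06/2.659 = 58.55 m/s.
Along the horizontal streamline, P + ½ρv² is constant.
P₁ − P₂ = ½·1.256·(58.55² − 3.886²) = ½·1.256·3413 = 2143 Pa.

ΔP ≈ 2.143 kPa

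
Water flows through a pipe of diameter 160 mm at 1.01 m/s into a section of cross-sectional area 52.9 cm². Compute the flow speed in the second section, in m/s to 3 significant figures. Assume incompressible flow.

By continuity, v₂ = v₁·A₁/A₂ = 1.01·(201/52.9) = 3.84 m/s.

3.84 m/s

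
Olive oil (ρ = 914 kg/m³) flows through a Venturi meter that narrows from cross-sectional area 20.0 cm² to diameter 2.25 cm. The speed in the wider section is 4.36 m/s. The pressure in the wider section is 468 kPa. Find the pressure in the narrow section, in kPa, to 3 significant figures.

257 kPa

By continuity, v₂ = v₁·A₁/A₂ = 4.36·(20.0/3.98) = 21.9 m/s.
Bernoulli (h₁ = h₂): P₁ − P₂ = ½ρ(v₂² − v₁²).
P₂ = P₁ − ½ρ(v₂² − v₁²) = 468000 − ½·914·(21.9² − 4.36²) = 468000 − 211000 = 257000 Pa.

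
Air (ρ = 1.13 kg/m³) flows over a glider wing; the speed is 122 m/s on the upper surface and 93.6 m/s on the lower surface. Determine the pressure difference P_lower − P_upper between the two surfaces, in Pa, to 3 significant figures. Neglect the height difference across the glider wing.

The pressure is lower where the speed is higher: ΔP = ½ρ(v_up² − v_low²).
ΔP = ½·1.13·(122² − 93.6²) = 3460 Pa.

3460 Pa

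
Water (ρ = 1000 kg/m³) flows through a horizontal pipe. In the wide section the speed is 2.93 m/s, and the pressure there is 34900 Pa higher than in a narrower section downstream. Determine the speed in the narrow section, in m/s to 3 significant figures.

With h₁ = h₂, rearranging Bernoulli gives v₂ = √(v₁² + 2ΔP/ρ).
v₂ = √(2.93² + 2·34900/1000) = √(8.58 + 69.8) = 8.85 m/s.

v₂ ≈ 8.85 m/s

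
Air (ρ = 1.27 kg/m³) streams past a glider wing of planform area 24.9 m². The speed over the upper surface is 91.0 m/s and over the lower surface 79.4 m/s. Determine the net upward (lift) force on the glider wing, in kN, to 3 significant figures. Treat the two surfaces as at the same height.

F ≈ 31.3 kN

The faster flow above has the lower pressure; Bernoulli (same height) gives ΔP = ½ρ(v_up² − v_low²).
ΔP = ½·1.27·(91.0² − 79.4²) = 1260 Pa.
Lift = ΔP · A = 1260 × 24.9 = 31300 N.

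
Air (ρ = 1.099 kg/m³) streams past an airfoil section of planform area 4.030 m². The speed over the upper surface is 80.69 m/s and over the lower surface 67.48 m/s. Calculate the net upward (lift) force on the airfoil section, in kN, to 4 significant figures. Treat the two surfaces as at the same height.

4.334 kN

The faster flow above has the lower pressure; Bernoulli (same height) gives ΔP = ½ρ(v_up² − v_low²).
ΔP = ½·1.099·(80.69² − 67.48²) = 1076 Pa.
Lift = ΔP · A = 1076 × 4.030 = 4334 N.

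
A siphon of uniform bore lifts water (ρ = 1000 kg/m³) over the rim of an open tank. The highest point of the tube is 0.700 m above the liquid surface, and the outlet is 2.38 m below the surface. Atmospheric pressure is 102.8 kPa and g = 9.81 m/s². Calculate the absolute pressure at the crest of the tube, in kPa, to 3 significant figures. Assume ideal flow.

The outlet speed comes from Torricelli: v = √(2g·2.38) = 6.83 m/s.
The bore is uniform, so the speed at the crest is the same v. Bernoulli surface→crest: P_atm = P_top + ½ρv² + ρg·h_top.
P_top = 102800 − ½·1000·6.83² − 1000·9.81·0.700 = 72600 Pa.

72.6 kPa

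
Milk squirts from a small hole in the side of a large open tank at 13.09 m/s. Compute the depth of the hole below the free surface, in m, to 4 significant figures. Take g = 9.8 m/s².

Torricelli: v = √(2gh), so h = v²/(2g).
h = 13.09²/(2·9.8) = 171.3/19.60 = 8.742 m.

h = 8.742 m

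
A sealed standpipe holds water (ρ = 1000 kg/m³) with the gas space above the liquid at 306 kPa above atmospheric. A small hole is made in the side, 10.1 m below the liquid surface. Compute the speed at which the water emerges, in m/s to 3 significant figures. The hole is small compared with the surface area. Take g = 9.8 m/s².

v = 28.5 m/s

Take point 1 at the surface (v₁ ≈ 0) and point 2 at the hole (at atmospheric pressure). Bernoulli: P₁ + ρg h = P_atm + ½ρv₂².
With P₁ − P_atm = 306000 Pa, v₂ = √(2gh + 2ΔP/ρ) = √(2·9.8·10.1 + 2·306000/1000) = 28.5 m/s.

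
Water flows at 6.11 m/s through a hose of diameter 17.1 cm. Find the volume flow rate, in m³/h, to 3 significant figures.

505 m³/h

Q = A·v = 0.0230 m² × 6.11 m/s = 0.140 m³/s.
Converting: 0.140 m³/s × 3600 = 505 m³/h.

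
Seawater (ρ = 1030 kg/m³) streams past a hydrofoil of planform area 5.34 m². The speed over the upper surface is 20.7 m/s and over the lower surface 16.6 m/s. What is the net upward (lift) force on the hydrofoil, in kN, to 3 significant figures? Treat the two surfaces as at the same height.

From P + ½ρv² = const at equal height, P_low − P_up = ½ρ(v_up² − v_low²).
ΔP = ½·1030·(20.7² − 16.6²) = 78800 Pa.
Lift = ΔP · A = 78800 × 5.34 = 421000 N.

421 kN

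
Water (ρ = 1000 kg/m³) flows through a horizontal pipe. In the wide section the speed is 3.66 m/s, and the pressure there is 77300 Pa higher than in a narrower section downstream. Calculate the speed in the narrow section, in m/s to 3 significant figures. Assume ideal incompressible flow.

v₂ ≈ 13.0 m/s

With h₁ = h₂, rearranging Bernoulli gives v₂ = √(v₁² + 2ΔP/ρ).
v₂ = √(3.66² + 2·77300/1000) = √(13.4 + 155) = 13.0 m/s.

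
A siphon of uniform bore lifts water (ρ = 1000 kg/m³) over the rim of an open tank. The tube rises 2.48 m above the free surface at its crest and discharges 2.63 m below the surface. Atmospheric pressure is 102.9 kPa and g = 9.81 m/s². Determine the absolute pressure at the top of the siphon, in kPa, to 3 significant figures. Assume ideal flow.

52.8 kPa

Bernoulli surface→outlet gives ½v² = g·h_out, so v = √(2·9.81·2.63) = 7.18 m/s.
Continuity keeps v the same throughout the tube; from surface to crest, P_atm + 0 = P_top + ½ρv² + ρg·h_top.
P_top = 102900 − ½·1000·7.18² − 1000·9.81·2.48 = 52800 Pa.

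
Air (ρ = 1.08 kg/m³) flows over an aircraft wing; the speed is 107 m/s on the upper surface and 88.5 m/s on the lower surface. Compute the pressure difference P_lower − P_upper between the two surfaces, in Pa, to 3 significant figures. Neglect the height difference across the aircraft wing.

ΔP ≈ 1950 Pa

Bernoulli (same height): P_lower − P_upper = ½ρ(v_upper² − v_lower²).
ΔP = ½·1.08·(107² − 88.5²) = 1950 Pa.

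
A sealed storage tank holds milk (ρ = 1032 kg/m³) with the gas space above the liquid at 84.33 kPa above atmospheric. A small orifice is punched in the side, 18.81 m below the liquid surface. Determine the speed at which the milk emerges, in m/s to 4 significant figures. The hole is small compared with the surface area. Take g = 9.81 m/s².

v ≈ 23.08 m/s

Take point 1 at the surface (v₁ ≈ 0) and point 2 at the hole (at atmospheric pressure). Bernoulli: P₁ + ρg h = P_atm + ½ρv₂².
With P₁ − P_atm = 84330 Pa, v₂ = √(2gh + 2ΔP/ρ) = √(2·9.81·18.81 + 2·84330/1032) = 23.08 m/s.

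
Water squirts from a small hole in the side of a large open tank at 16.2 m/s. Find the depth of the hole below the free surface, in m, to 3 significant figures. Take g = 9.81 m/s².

Inverting v = √(2gh) gives h = v² / 2g.
h = 16.2²/(2·9.81) = 262/19.62 = 13.4 m.

13.4 m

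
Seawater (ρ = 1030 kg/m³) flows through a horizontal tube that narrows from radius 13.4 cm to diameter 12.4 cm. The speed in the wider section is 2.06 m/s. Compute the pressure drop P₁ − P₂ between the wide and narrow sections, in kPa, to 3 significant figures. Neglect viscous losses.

ΔP ≈ 45.5 kPa

Continuity gives A₁v₁ = A₂v₂, so v₂ = (564 cm²)/(121 cm²) × 2.06 m/s = 9.62 m/s.
The pipe is horizontal, so Bernoulli reduces to P₁ + ½ρv₁² = P₂ + ½ρv₂².
P₁ − P₂ = ½·1030·(9.62² − 2.06²) = ½·1030·88.4 = 45500 Pa.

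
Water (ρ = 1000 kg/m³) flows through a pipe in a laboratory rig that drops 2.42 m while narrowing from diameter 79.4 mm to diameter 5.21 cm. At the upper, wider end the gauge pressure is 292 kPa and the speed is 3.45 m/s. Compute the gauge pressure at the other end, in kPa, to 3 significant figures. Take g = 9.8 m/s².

P₂ ≈ 290 kPa

Mass conservation (A₁v₁ = A₂v₂) gives v₂ = 3.45 × 49.5/21.3 = 8.01 m/s.
Bernoulli: P₁ + ½ρv₁² + ρg h₁ = P₂ + ½ρv₂² + ρg h₂, so P₂ = P₁ + ½ρ(v₁² − v₂²) − ρg(h₂ − h₁).
P₂ = 292000 + ½·1000·(3.45² − 8.01²) − 1000·9.8·(−2.42) = 292000 + (-26200) − (-23700) = 290000 Pa.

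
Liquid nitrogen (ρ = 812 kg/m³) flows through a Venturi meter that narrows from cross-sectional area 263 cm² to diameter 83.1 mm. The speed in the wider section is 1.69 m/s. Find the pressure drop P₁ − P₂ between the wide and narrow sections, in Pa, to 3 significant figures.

By continuity, v₂ = v₁·A₁/A₂ = 1.69·(263/54.2) = 8.20 m/s.
The pipe is horizontal, so Bernoulli reduces to P₁ + ½ρv₁² = P₂ + ½ρv₂².
P₁ − P₂ = ½·812·(8.20² − 1.69²) = ½·812·64.3 = 26100 Pa.

ΔP ≈ 26100 Pa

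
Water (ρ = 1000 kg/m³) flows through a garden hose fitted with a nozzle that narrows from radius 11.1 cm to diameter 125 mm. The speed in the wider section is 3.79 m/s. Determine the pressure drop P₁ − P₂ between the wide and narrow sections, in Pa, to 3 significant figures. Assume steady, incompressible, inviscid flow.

By continuity, v₂ = v₁·A₁/A₂ = 3.79·(387/123) = 12.0 m/s.
With no height change, Bernoulli's equation is P₁ + ½ρv₁² = P₂ + ½ρv₂².
P₁ − P₂ = ½·1000·(12.0² − 3.79²) = ½·1000·129 = 64300 Pa.

ΔP = 64300 Pa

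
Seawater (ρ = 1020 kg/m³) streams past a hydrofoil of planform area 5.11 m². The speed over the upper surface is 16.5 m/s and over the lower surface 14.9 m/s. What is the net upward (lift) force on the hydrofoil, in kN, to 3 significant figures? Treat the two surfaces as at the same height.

With equal heights on the two surfaces, Bernoulli gives P_lower − P_upper = ½ρ(v_upper² − v_lower²).
ΔP = ½·1020·(16.5² − 14.9²) = 25600 Pa.
Lift = ΔP · A = 25600 × 5.11 = 131000 N.

F ≈ 131 kN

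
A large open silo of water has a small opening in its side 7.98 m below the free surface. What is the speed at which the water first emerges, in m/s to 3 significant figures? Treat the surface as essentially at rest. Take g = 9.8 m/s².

v ≈ 12.5 m/s

Torricelli's result v = √(2gh) gives v = √(2·9.8·7.98) = 12.5 m/s.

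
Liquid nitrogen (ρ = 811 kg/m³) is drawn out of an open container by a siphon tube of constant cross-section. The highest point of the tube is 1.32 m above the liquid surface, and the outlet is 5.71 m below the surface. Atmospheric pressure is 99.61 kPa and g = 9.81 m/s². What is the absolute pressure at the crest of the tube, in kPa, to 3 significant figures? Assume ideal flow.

P_top = 43.7 kPa

The outlet speed comes from Torricelli: v = √(2g·5.71) = 10.6 m/s.
The bore is uniform, so the speed at the crest is the same v. Bernoulli surface→crest: P_atm = P_top + ½ρv² + ρg·h_top.
P_top = 99610 − ½·811·10.6² − 811·9.81·1.32 = 43700 Pa.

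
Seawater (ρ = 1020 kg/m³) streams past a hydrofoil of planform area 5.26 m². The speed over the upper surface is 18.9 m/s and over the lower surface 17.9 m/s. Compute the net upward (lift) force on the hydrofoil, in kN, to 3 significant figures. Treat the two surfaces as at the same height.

The faster flow above has the lower pressure; Bernoulli (same height) gives ΔP = ½ρ(v_up² − v_low²).
ΔP = ½·1020·(18.9² − 17.9²) = 18800 Pa.
Lift = ΔP · A = 18800 × 5.26 = 98700 N.

F = 98.7 kN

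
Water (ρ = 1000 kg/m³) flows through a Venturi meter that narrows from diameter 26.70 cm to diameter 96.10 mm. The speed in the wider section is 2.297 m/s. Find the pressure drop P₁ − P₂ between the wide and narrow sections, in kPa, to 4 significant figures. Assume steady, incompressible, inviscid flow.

By continuity, v₂ = v₁·A₁/A₂ = 2.297·(559.9/72.53) = 17.73 m/s.
The pipe is horizontal, so Bernoulli reduces to P₁ + ½ρv₁² = P₂ + ½ρv₂².
P₁ − P₂ = ½·1000·(17.73² − 2.297²) = ½·1000·309.1 = 154600 Pa.

ΔP ≈ 154.6 kPa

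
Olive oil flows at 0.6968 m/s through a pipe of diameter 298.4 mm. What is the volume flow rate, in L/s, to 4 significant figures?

Q = A·v = 0.06993 m² × 0.6968 m/s = 0.04873 m³/s.
Converting: 0.04873 m³/s × 1000 = 48.73 L/s.

48.73 L/s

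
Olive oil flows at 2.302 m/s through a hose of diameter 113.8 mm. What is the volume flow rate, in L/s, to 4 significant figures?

Q = A·v = 0.01017 m² × 2.302 m/s = 0.02341 m³/s.
Converting: 0.02341 m³/s × 1000 = 23.41 L/s.

23.41 L/s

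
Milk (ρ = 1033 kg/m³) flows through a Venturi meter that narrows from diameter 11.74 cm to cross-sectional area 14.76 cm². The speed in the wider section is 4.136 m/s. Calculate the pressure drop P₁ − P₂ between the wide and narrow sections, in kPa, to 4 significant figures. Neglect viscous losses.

ΔP ≈ 466.4 kPa

Mass conservation (A₁v₁ = A₂v₂) gives v₂ = 4.136 × 108.2/14.76 = 30.33 m/s.
The pipe is horizontal, so Bernoulli reduces to P₁ + ½ρv₁² = P₂ + ½ρv₂².
P₁ − P₂ = ½·1033·(30.33² − 4.136²) = ½·1033·903.0 = 466400 Pa.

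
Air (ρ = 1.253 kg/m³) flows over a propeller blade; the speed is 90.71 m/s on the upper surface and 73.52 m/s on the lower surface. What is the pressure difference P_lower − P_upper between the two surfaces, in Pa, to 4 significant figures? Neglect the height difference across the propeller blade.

The pressure is lower where the speed is higher: ΔP = ½ρ(v_up² − v_low²).
ΔP = ½·1.253·(90.71² − 73.52²) = 1769 Pa.

ΔP ≈ 1769 Pa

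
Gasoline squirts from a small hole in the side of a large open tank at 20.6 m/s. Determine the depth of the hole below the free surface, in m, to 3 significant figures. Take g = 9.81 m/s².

h ≈ 21.6 m

Torricelli: v = √(2gh), so h = v²/(2g).
h = 20.6²/(2·9.81) = 424/19.62 = 21.6 m.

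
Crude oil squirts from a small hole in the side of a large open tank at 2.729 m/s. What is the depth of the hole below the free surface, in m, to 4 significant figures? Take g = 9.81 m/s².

For a small hole in a large open tank, ½v² = gh, giving h = v²/(2g).
h = 2.729²/(2·9.81) = 7.447/19.62 = 0.3796 m.

h = 0.3796 m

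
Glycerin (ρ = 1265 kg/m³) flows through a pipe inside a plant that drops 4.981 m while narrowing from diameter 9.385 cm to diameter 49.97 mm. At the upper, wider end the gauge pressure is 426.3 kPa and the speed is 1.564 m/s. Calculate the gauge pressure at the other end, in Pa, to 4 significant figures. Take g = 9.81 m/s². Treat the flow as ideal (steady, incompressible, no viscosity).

P₂ ≈ 470400 Pa

By continuity, v₂ = v₁·A₁/A₂ = 1.564·(69.18/19.61) = 5.517 m/s.
Applying Bernoulli between the two ends and solving for P₂: P₂ = P₁ + ½ρ(v₁² − v₂²) − ρgΔh.
P₂ = 426300 + ½·1265·(1.564² − 5.517²) − 1265·9.81·(−4.981) = 426300 + (-17700) − (-61810) = 470400 Pa.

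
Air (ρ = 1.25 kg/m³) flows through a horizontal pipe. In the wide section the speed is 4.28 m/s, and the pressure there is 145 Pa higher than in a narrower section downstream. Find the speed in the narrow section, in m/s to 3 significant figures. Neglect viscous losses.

Along the level pipe P + ½ρv² is conserved, hence v₂² = v₁² + 2(P₁ − P₂)/ρ.
v₂ = √(4.28² + 2·145/1.25) = √(18.3 + 232) = 15.8 m/s.

v₂ ≈ 15.8 m/s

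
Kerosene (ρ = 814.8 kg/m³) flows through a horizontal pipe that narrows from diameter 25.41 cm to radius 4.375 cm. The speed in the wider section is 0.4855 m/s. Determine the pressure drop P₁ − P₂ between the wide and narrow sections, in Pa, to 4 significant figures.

Mass conservation (A₁v₁ = A₂v₂) gives v₂ = 0.4855 × 507.1/60.13 = 4.094 m/s.
With no height change, Bernoulli's equation is P₁ + ½ρv₁² = P₂ + ½ρv₂².
P₁ − P₂ = ½·814.8·(4.094² − 0.4855²) = ½·814.8·16.53 = 6733 Pa.

ΔP ≈ 6733 Pa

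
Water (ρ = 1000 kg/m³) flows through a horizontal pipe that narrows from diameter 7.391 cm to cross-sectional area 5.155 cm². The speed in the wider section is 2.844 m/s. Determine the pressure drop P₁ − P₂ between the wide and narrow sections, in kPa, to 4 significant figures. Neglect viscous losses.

The volume flow rate is constant, so v₂ = (A₁/A₂)v₁ = (42.90/5.155)·2.844 = 23.67 m/s.
With no height change, Bernoulli's equation is P₁ + ½ρv₁² = P₂ + ½ρv₂².
P₁ − P₂ = ½·1000·(23.67² − 2.844²) = ½·1000·552.2 = 276100 Pa.

276.1 kPa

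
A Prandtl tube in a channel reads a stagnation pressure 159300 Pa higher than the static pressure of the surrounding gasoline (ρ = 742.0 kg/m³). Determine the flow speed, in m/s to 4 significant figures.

Bernoulli between the free stream and the stagnation point: ½ρv² = P_stag − P_static.
v = √(2ΔP/ρ) = √(2·159300/742.0) = 20.72 m/s.

v ≈ 20.72 m/s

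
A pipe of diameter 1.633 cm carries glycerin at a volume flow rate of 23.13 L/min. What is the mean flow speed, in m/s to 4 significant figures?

Q = 23.13 L/min = 0.0003855 m³/s.
v = Q/A = 0.0003855 / 0.0002094 = 1.841 m/s.

v = 1.841 m/s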